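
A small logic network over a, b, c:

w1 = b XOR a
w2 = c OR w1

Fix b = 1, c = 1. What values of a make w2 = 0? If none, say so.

With b = 1, c = 1 fixed, none of the 2 settings of a give w2 = 0.
For example, with a=1:
w1 = b XOR a = 1 XOR 1 = 0
w2 = c OR w1 = 1 OR 0 = 1
giving w2 = 1 ≠ 0.

no solution exists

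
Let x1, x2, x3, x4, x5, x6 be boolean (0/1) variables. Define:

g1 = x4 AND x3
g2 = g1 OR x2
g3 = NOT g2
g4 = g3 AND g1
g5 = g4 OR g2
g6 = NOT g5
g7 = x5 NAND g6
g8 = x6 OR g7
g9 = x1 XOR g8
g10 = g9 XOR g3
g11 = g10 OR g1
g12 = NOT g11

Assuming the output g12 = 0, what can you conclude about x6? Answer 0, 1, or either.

either

Both values of x6 occur among assignments with g12 = 0:
  x6=0: x1=0, x2=0, x3=0, x4=0, x5=1, x6=0
  x6=1: x1=0, x2=0, x3=1, x4=1, x5=0, x6=1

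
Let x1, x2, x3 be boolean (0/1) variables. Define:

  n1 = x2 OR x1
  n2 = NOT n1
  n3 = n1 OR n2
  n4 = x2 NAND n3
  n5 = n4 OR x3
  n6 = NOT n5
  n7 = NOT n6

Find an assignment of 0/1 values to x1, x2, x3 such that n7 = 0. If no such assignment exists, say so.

x1=0, x2=1, x3=0

Check with x1=0, x2=1, x3=0:
n1 = x2 OR x1 = 1 OR 0 = 1
n2 = NOT n1 = NOT 1 = 0
n3 = n1 OR n2 = 1 OR 0 = 1
n4 = x2 NAND n3 = 1 NAND 1 = 0
n5 = n4 OR x3 = 0 OR 0 = 0
n6 = NOT n5 = NOT 0 = 1
n7 = NOT n6 = NOT 1 = 0
So n7 = 0 as required.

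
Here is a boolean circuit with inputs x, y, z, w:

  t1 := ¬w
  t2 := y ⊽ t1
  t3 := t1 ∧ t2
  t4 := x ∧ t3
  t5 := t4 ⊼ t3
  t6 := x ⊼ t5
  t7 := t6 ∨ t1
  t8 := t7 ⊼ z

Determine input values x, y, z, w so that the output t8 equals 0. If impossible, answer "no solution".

t8 = t7 ⊼ z must be 0, so both t7 = 1 and z = 1.
t7 = t6 ∨ t1 must be 1, so at least one of t6, t1 is 1.
Check with x=0, y=1, z=1, w=0:
t1 = ¬w = ¬0 = 1
t2 = y ⊽ t1 = 1 ⊽ 1 = 0
t3 = t1 ∧ t2 = 1 ∧ 0 = 0
t4 = x ∧ t3 = 0 ∧ 0 = 0
t5 = t4 ⊼ t3 = 0 ⊼ 0 = 1
t6 = x ⊼ t5 = 0 ⊼ 1 = 1
t7 = t6 ∨ t1 = 1 ∨ 1 = 1
t8 = t7 ⊼ z = 1 ⊼ 1 = 0
So t8 = 0 as required.

x=0, y=1, z=1, w=0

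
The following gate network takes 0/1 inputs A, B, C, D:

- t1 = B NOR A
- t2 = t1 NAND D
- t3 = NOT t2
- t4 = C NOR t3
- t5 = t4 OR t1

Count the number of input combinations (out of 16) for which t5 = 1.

t5 = t4 OR t1 must be 1, so at least one of t4, t1 is 1.
Enumerating the 16 input combinations, 10 give t5 = 1 and 6 give t5 = 0.

10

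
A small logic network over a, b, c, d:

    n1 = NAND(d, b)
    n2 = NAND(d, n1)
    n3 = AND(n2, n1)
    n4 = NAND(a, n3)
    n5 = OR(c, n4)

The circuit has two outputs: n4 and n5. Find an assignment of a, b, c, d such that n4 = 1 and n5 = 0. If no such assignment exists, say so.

Across all 16 input combinations, none give both n4 = 1 and n5 = 0.

no solution exists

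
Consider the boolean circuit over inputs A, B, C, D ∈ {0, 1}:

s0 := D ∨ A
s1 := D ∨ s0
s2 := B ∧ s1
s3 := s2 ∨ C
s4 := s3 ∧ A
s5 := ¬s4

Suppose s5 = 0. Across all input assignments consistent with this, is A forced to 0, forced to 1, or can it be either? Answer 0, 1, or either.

1

s5 = ¬s4 must be 0, so s4 = 1.
s4 = s3 ∧ A must be 1, so both s3 = 1 and A = 1.
Every assignment with s5 = 0 has A = 1; there are 6 such assignment(s).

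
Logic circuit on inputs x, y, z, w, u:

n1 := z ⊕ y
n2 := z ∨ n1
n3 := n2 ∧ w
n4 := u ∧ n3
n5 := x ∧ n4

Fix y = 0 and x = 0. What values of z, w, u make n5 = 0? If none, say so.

Check with y = 0 and x = 0 and z=0, w=0, u=1:
n1 = z ⊕ y = 0 ⊕ 0 = 0
n2 = z ∨ n1 = 0 ∨ 0 = 0
n3 = n2 ∧ w = 0 ∧ 0 = 0
n4 = u ∧ n3 = 1 ∧ 0 = 0
n5 = x ∧ n4 = 0 ∧ 0 = 0
So n5 = 0.

z=0, w=0, u=1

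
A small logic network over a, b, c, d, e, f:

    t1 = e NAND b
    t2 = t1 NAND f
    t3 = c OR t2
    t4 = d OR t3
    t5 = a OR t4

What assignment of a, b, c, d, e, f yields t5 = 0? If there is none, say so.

a=0 b=1 c=0 d=0 e=0 f=1

Check with a=0 b=1 c=0 d=0 e=0 f=1:
t1 = e NAND b = 0 NAND 1 = 1
t2 = t1 NAND f = 1 NAND 1 = 0
t3 = c OR t2 = 0 OR 0 = 0
t4 = d OR t3 = 0 OR 0 = 0
t5 = a OR t4 = 0 OR 0 = 0
So t5 = 0 as required.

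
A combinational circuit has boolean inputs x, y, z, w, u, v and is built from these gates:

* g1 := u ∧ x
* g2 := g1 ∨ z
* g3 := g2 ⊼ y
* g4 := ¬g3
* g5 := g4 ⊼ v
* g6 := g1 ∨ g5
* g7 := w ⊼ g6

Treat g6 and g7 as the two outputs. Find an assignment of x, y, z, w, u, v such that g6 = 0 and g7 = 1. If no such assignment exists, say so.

x=0, y=1, z=1, w=1, u=0, v=1

Check with x=0, y=1, z=1, w=1, u=0, v=1:
g1 = u ∧ x = 0 ∧ 0 = 0
g2 = g1 ∨ z = 0 ∨ 1 = 1
g3 = g2 ⊼ y = 1 ⊼ 1 = 0
g4 = ¬g3 = ¬0 = 1
g5 = g4 ⊼ v = 1 ⊼ 1 = 0
g6 = g1 ∨ g5 = 0 ∨ 0 = 0
g7 = w ⊼ g6 = 1 ⊼ 0 = 1
So g6 = 0 and g7 = 1.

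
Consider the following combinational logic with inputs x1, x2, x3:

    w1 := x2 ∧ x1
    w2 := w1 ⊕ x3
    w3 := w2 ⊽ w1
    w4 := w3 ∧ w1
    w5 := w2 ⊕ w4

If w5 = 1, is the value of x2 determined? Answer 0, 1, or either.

either

Both values of x2 occur among assignments with w5 = 1:
  x2=0: x1=0, x2=0, x3=1
  x2=1: x1=0, x2=1, x3=1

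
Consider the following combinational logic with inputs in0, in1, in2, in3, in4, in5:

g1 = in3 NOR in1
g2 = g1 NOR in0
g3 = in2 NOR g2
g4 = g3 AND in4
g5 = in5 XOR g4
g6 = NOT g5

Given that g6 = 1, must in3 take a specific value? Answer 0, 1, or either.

Both values of in3 occur among assignments with g6 = 1:
  in3=0: in0=0, in1=0, in2=0, in3=0, in4=0, in5=0
  in3=1: in0=0, in1=0, in2=0, in3=1, in4=0, in5=0

either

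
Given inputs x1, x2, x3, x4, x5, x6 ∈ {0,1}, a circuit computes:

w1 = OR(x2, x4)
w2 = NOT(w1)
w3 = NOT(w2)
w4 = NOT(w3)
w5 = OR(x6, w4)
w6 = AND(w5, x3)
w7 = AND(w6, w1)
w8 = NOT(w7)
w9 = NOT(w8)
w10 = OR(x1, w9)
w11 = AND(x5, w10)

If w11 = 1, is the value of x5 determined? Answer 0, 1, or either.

1

w11 = AND(x5, w10) must be 1, so both x5 = 1 and w10 = 1.
w10 = OR(x1, w9) must be 1, so at least one of x1, w9 is 1.
Every assignment with w11 = 1 has x5 = 1; there are 19 such assignment(s).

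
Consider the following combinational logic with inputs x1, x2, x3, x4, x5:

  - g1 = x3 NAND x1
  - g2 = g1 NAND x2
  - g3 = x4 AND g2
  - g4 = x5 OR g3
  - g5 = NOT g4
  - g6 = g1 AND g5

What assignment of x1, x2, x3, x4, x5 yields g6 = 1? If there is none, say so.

x1=0, x2=0, x3=1, x4=0, x5=0

g6 = g1 AND g5 must be 1, so both g1 = 1 and g5 = 1.
g1 = x3 NAND x1 must be 1, so at least one of x3, x1 is 0.
g5 = NOT g4 must be 1, so g4 = 0.
Check with x1=0, x2=0, x3=1, x4=0, x5=0:
g1 = x3 NAND x1 = 1 NAND 0 = 1
g2 = g1 NAND x2 = 1 NAND 0 = 1
g3 = x4 AND g2 = 0 AND 1 = 0
g4 = x5 OR g3 = 0 OR 0 = 0
g5 = NOT g4 = NOT 0 = 1
g6 = g1 AND g5 = 1 AND 1 = 1
So g6 = 1 as required.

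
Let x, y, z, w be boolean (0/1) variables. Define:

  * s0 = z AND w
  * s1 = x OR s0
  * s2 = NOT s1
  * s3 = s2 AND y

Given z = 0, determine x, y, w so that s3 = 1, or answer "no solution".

x=0 y=1 w=0

Check with z = 0 and x=0, y=1, w=0:
s0 = z AND w = 0 AND 0 = 0
s1 = x OR s0 = 0 OR 0 = 0
s2 = NOT s1 = NOT 0 = 1
s3 = s2 AND y = 1 AND 1 = 1
So s3 = 1.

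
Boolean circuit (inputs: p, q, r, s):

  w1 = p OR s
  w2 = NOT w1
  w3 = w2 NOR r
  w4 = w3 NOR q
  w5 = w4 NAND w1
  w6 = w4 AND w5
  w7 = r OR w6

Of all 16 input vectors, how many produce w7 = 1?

w7 = r OR w6 must be 1, so at least one of r, w6 is 1.
Enumerating the 16 input combinations, 9 give w7 = 1 and 7 give w7 = 0.

9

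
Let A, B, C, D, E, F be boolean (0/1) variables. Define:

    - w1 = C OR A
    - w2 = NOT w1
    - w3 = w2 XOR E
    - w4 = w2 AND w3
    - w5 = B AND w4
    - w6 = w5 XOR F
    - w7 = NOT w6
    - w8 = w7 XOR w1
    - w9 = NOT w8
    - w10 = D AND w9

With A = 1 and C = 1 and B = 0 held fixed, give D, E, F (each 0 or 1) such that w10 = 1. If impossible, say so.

D=1 E=1 F=0

Check with A = 1 and C = 1 and B = 0 and D=1, E=1, F=0:
w1 = C OR A = 1 OR 1 = 1
w2 = NOT w1 = NOT 1 = 0
w3 = w2 XOR E = 0 XOR 1 = 1
w4 = w2 AND w3 = 0 AND 1 = 0
w5 = B AND w4 = 0 AND 0 = 0
w6 = w5 XOR F = 0 XOR 0 = 0
w7 = NOT w6 = NOT 0 = 1
w8 = w7 XOR w1 = 1 XOR 1 = 0
w9 = NOT w8 = NOT 0 = 1
w10 = D AND w9 = 1 AND 1 = 1
So w10 = 1.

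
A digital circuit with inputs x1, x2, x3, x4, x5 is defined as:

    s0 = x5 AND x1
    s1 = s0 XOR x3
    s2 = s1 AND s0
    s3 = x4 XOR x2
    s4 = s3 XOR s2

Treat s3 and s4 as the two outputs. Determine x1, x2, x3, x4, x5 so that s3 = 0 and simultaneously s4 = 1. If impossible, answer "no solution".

x1=1 x2=1 x3=0 x4=1 x5=1

Check with x1=1 x2=1 x3=0 x4=1 x5=1:
s0 = x5 AND x1 = 1 AND 1 = 1
s1 = s0 XOR x3 = 1 XOR 0 = 1
s2 = s1 AND s0 = 1 AND 1 = 1
s3 = x4 XOR x2 = 1 XOR 1 = 0
s4 = s3 XOR s2 = 0 XOR 1 = 1
So s3 = 0 and s4 = 1.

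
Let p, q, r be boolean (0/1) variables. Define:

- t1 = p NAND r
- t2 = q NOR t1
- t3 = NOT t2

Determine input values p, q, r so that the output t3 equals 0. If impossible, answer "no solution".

t3 = NOT t2 must be 0, so t2 = 1.
Check with p=1, q=0, r=1:
t1 = p NAND r = 1 NAND 1 = 0
t2 = q NOR t1 = 0 NOR 0 = 1
t3 = NOT t2 = NOT 1 = 0
So t3 = 0 as required.

p=1, q=0, r=1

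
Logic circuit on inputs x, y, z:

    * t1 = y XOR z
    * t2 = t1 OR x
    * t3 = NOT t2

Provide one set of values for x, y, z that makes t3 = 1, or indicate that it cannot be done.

t3 = NOT t2 must be 1, so t2 = 0.
t2 = t1 OR x must be 0, so both t1 = 0 and x = 0.
Check with x=0, y=1, z=1:
t1 = y XOR z = 1 XOR 1 = 0
t2 = t1 OR x = 0 OR 0 = 0
t3 = NOT t2 = NOT 0 = 1
So t3 = 1 as required.

x=0, y=1, z=1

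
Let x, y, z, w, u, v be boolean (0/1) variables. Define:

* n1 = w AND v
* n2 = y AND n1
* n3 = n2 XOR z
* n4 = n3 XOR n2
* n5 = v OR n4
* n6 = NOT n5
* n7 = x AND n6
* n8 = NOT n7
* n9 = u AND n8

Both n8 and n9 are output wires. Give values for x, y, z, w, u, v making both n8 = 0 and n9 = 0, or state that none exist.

Check with x=1, y=1, z=0, w=0, u=0, v=0:
n1 = w AND v = 0 AND 0 = 0
n2 = y AND n1 = 1 AND 0 = 0
n3 = n2 XOR z = 0 XOR 0 = 0
n4 = n3 XOR n2 = 0 XOR 0 = 0
n5 = v OR n4 = 0 OR 0 = 0
n6 = NOT n5 = NOT 0 = 1
n7 = x AND n6 = 1 AND 1 = 1
n8 = NOT n7 = NOT 1 = 0
n9 = u AND n8 = 0 AND 0 = 0
So n8 = 0 and n9 = 0.

x=1, y=1, z=0, w=0, u=0, v=0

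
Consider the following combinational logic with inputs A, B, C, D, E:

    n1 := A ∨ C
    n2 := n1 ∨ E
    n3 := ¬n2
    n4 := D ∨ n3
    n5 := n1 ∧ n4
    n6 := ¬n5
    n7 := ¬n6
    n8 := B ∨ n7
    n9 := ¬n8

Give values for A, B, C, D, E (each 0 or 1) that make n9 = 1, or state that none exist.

Check with A=0 B=0 C=0 D=0 E=1:
n1 = A ∨ C = 0 ∨ 0 = 0
n2 = n1 ∨ E = 0 ∨ 1 = 1
n3 = ¬n2 = ¬1 = 0
n4 = D ∨ n3 = 0 ∨ 0 = 0
n5 = n1 ∧ n4 = 0 ∧ 0 = 0
n6 = ¬n5 = ¬0 = 1
n7 = ¬n6 = ¬1 = 0
n8 = B ∨ n7 = 0 ∨ 0 = 0
n9 = ¬n8 = ¬0 = 1
So n9 = 1 as required.

A=0 B=0 C=0 D=0 E=1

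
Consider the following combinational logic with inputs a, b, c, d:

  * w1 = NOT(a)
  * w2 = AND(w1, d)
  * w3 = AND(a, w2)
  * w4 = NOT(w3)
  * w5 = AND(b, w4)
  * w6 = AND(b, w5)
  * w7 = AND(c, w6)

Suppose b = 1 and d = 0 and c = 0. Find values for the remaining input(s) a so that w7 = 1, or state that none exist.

no solution exists

With b = 1 and d = 0 and c = 0 fixed, none of the 2 settings of a give w7 = 1.
For example, with a=1:
w1 = NOT(a) = NOT 1 = 0
w2 = AND(w1, d) = AND(0, 0) = 0
w3 = AND(a, w2) = AND(1, 0) = 0
w4 = NOT(w3) = NOT 0 = 1
w5 = AND(b, w4) = AND(1, 1) = 1
w6 = AND(b, w5) = AND(1, 1) = 1
w7 = AND(c, w6) = AND(0, 1) = 0
giving w7 = 0 ≠ 1.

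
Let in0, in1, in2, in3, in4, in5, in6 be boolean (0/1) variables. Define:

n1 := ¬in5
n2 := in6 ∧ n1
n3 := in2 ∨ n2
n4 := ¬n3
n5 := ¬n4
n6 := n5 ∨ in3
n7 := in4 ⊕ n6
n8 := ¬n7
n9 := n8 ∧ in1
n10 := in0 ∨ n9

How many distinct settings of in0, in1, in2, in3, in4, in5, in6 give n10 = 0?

48

n10 = in0 ∨ n9 must be 0, so both in0 = 0 and n9 = 0.
n9 = n8 ∧ in1 must be 0, so at least one of n8, in1 is 0.
Enumerating the 128 input combinations, 48 give n10 = 0 and 80 give n10 = 1.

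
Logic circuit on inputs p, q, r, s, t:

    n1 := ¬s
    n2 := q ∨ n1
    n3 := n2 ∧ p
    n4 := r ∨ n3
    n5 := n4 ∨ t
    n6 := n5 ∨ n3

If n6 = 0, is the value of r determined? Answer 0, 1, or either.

n6 = n5 ∨ n3 must be 0, so both n5 = 0 and n3 = 0.
n5 = n4 ∨ t must be 0, so both n4 = 0 and t = 0.
n3 = n2 ∧ p must be 0, so at least one of n2, p is 0.
Every assignment with n6 = 0 has r = 0; there are 5 such assignment(s).

0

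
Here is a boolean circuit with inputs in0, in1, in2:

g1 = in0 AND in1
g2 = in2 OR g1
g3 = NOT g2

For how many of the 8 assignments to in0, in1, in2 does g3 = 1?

g3 = NOT g2 must be 1, so g2 = 0.
g2 = in2 OR g1 must be 0, so both in2 = 0 and g1 = 0.
Satisfying assignments:
  in0=0, in1=0, in2=0
  in0=0, in1=1, in2=0
  in0=1, in1=0, in2=0

3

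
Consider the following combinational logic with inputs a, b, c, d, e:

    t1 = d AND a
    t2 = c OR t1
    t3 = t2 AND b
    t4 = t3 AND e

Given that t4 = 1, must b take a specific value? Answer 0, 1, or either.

1

t4 = t3 AND e must be 1, so both t3 = 1 and e = 1.
t3 = t2 AND b must be 1, so both t2 = 1 and b = 1.
t2 = c OR t1 must be 1, so at least one of c, t1 is 1.
Every assignment with t4 = 1 has b = 1; there are 5 such assignment(s).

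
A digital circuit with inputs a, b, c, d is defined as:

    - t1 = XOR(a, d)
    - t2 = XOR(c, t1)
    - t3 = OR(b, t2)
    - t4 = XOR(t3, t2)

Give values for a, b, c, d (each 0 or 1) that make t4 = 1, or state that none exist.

t4 = XOR(t3, t2) must be 1, so t3 and t2 differ.
Check with a=1, b=1, c=0, d=1:
t1 = XOR(a, d) = XOR(1, 1) = 0
t2 = XOR(c, t1) = XOR(0, 0) = 0
t3 = OR(b, t2) = OR(1, 0) = 1
t4 = XOR(t3, t2) = XOR(1, 0) = 1
So t4 = 1 as required.

a=1, b=1, c=0, d=1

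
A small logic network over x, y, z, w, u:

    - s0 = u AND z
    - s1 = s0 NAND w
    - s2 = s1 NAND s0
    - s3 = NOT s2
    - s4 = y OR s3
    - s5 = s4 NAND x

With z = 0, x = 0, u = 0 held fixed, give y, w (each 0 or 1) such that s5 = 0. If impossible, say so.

With z = 0, x = 0, u = 0 fixed, none of the 4 settings of y, w give s5 = 0.
For example, with y=1, w=1:
s0 = u AND z = 0 AND 0 = 0
s1 = s0 NAND w = 0 NAND 1 = 1
s2 = s1 NAND s0 = 1 NAND 0 = 1
s3 = NOT s2 = NOT 1 = 0
s4 = y OR s3 = 1 OR 0 = 1
s5 = s4 NAND x = 1 NAND 0 = 1
giving s5 = 1 ≠ 0.

no solution exists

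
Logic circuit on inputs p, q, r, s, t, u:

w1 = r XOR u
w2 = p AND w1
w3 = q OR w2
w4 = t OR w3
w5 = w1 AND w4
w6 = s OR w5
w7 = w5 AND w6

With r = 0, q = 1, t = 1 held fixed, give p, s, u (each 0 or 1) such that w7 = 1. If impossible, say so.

p=0 s=0 u=1

w7 = w5 AND w6 must be 1, so both w5 = 1 and w6 = 1.
w5 = w1 AND w4 must be 1, so both w1 = 1 and w4 = 1.
Check with r = 0, q = 1, t = 1 and p=0, s=0, u=1:
w1 = r XOR u = 0 XOR 1 = 1
w2 = p AND w1 = 0 AND 1 = 0
w3 = q OR w2 = 1 OR 0 = 1
w4 = t OR w3 = 1 OR 1 = 1
w5 = w1 AND w4 = 1 AND 1 = 1
w6 = s OR w5 = 0 OR 1 = 1
w7 = w5 AND w6 = 1 AND 1 = 1
So w7 = 1.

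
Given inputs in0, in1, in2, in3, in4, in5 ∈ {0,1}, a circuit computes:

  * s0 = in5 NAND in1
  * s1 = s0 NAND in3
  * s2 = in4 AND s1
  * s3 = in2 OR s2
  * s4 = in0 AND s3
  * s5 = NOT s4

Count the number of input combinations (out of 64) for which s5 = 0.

21

s5 = NOT s4 must be 0, so s4 = 1.
s4 = in0 AND s3 must be 1, so both in0 = 1 and s3 = 1.
s3 = in2 OR s2 must be 1, so at least one of in2, s2 is 1.
Enumerating the 64 input combinations, 21 give s5 = 0 and 43 give s5 = 1.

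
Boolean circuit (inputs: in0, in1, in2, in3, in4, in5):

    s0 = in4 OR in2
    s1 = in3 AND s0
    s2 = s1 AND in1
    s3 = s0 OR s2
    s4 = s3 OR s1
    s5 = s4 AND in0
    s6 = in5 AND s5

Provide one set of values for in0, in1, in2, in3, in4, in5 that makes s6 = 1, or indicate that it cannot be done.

in0=1 in1=0 in2=1 in3=1 in4=0 in5=1

s6 = in5 AND s5 must be 1, so both in5 = 1 and s5 = 1.
s5 = s4 AND in0 must be 1, so both s4 = 1 and in0 = 1.
Check with in0=1 in1=0 in2=1 in3=1 in4=0 in5=1:
s0 = in4 OR in2 = 0 OR 1 = 1
s1 = in3 AND s0 = 1 AND 1 = 1
s2 = s1 AND in1 = 1 AND 0 = 0
s3 = s0 OR s2 = 1 OR 0 = 1
s4 = s3 OR s1 = 1 OR 1 = 1
s5 = s4 AND in0 = 1 AND 1 = 1
s6 = in5 AND s5 = 1 AND 1 = 1
So s6 = 1 as required.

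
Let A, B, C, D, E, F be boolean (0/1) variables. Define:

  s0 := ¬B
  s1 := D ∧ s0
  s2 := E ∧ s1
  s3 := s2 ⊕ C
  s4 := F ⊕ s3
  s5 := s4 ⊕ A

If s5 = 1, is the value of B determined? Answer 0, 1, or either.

either

Both values of B occur among assignments with s5 = 1:
  B=0: A=0, B=0, C=0, D=0, E=0, F=1
  B=1: A=0, B=1, C=0, D=0, E=0, F=1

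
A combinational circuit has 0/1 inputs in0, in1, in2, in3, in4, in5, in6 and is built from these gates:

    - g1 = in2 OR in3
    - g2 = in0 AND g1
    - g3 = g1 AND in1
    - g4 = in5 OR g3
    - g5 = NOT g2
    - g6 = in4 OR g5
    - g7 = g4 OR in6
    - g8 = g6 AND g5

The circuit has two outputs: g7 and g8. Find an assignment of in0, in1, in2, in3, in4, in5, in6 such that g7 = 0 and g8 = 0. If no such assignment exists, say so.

Check with in0=1 in1=0 in2=1 in3=1 in4=0 in5=0 in6=0:
g1 = in2 OR in3 = 1 OR 1 = 1
g2 = in0 AND g1 = 1 AND 1 = 1
g3 = g1 AND in1 = 1 AND 0 = 0
g4 = in5 OR g3 = 0 OR 0 = 0
g5 = NOT g2 = NOT 1 = 0
g6 = in4 OR g5 = 0 OR 0 = 0
g7 = g4 OR in6 = 0 OR 0 = 0
g8 = g6 AND g5 = 0 AND 0 = 0
So g7 = 0 and g8 = 0.

in0=1 in1=0 in2=1 in3=1 in4=0 in5=0 in6=0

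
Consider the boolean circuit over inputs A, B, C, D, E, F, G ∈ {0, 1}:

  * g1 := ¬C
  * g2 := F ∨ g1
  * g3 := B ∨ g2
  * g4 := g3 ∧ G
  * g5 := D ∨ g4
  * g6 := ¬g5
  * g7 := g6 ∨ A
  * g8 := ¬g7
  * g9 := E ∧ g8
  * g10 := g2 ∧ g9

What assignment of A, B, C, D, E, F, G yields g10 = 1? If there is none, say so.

A=0, B=0, C=1, D=0, E=1, F=1, G=1

g10 = g2 ∧ g9 must be 1, so both g2 = 1 and g9 = 1.
Check with A=0, B=0, C=1, D=0, E=1, F=1, G=1:
g1 = ¬C = ¬1 = 0
g2 = F ∨ g1 = 1 ∨ 0 = 1
g3 = B ∨ g2 = 0 ∨ 1 = 1
g4 = g3 ∧ G = 1 ∧ 1 = 1
g5 = D ∨ g4 = 0 ∨ 1 = 1
g6 = ¬g5 = ¬1 = 0
g7 = g6 ∨ A = 0 ∨ 0 = 0
g8 = ¬g7 = ¬0 = 1
g9 = E ∧ g8 = 1 ∧ 1 = 1
g10 = g2 ∧ g9 = 1 ∧ 1 = 1
So g10 = 1 as required.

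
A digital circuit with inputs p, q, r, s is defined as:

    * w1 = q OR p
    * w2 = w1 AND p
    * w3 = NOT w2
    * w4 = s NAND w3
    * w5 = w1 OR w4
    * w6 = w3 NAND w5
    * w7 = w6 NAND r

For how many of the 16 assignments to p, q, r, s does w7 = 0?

w7 = w6 NAND r must be 0, so both w6 = 1 and r = 1.
Satisfying assignments:
  p=0, q=0, r=1, s=1
  p=1, q=0, r=1, s=0
  p=1, q=0, r=1, s=1
  p=1, q=1, r=1, s=0
  p=1, q=1, r=1, s=1

5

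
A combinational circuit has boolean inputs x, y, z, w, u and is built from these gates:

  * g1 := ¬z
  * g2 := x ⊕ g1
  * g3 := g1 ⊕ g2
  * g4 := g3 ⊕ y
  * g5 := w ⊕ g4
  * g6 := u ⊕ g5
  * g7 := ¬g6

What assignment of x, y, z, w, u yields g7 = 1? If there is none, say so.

g7 = ¬g6 must be 1, so g6 = 0.
g6 = u ⊕ g5 must be 0, so u and g5 are equal.
Check with x=0 y=1 z=1 w=0 u=1:
g1 = ¬z = ¬1 = 0
g2 = x ⊕ g1 = 0 ⊕ 0 = 0
g3 = g1 ⊕ g2 = 0 ⊕ 0 = 0
g4 = g3 ⊕ y = 0 ⊕ 1 = 1
g5 = w ⊕ g4 = 0 ⊕ 1 = 1
g6 = u ⊕ g5 = 1 ⊕ 1 = 0
g7 = ¬g6 = ¬0 = 1
So g7 = 1 as required.

x=0 y=1 z=1 w=0 u=1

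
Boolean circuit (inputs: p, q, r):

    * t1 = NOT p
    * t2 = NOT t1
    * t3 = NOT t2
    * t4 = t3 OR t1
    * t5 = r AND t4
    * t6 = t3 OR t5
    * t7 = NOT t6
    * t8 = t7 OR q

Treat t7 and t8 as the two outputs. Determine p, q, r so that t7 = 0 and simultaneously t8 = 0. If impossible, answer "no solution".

p=0, q=0, r=1

Check with p=0, q=0, r=1:
t1 = NOT p = NOT 0 = 1
t2 = NOT t1 = NOT 1 = 0
t3 = NOT t2 = NOT 0 = 1
t4 = t3 OR t1 = 1 OR 1 = 1
t5 = r AND t4 = 1 AND 1 = 1
t6 = t3 OR t5 = 1 OR 1 = 1
t7 = NOT t6 = NOT 1 = 0
t8 = t7 OR q = 0 OR 0 = 0
So t7 = 0 and t8 = 0.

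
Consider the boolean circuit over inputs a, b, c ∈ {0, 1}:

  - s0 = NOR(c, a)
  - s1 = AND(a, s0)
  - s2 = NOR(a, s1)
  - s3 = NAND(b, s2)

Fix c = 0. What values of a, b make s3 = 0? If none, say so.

a=0, b=1

Check with c = 0 and a=0, b=1:
s0 = NOR(c, a) = NOR(0, 0) = 1
s1 = AND(a, s0) = AND(0, 1) = 0
s2 = NOR(a, s1) = NOR(0, 0) = 1
s3 = NAND(b, s2) = NAND(1, 1) = 0
So s3 = 0.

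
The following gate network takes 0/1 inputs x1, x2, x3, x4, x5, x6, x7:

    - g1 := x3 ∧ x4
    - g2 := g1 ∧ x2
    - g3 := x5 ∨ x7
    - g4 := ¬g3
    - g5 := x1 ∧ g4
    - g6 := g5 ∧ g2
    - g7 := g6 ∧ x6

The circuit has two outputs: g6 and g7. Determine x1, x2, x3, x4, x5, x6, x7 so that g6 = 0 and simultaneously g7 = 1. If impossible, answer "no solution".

no solution exists

Across all 128 input combinations, none give both g6 = 0 and g7 = 1.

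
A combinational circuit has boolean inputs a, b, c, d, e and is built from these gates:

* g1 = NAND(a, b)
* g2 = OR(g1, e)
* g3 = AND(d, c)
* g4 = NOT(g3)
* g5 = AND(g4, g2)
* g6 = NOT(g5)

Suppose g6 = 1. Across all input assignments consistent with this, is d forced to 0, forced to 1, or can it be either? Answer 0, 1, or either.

either

Both values of d occur among assignments with g6 = 1:
  d=0: a=1, b=1, c=0, d=0, e=0
  d=1: a=0, b=0, c=1, d=1, e=0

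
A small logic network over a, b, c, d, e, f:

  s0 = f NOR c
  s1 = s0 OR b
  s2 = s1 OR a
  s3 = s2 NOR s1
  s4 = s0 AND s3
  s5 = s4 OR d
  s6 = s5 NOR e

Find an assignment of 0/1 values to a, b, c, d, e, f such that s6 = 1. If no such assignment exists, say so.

s6 = s5 NOR e must be 1, so both s5 = 0 and e = 0.
s5 = s4 OR d must be 0, so both s4 = 0 and d = 0.
Check with a=1 b=0 c=1 d=0 e=0 f=0:
s0 = f NOR c = 0 NOR 1 = 0
s1 = s0 OR b = 0 OR 0 = 0
s2 = s1 OR a = 0 OR 1 = 1
s3 = s2 NOR s1 = 1 NOR 0 = 0
s4 = s0 AND s3 = 0 AND 0 = 0
s5 = s4 OR d = 0 OR 0 = 0
s6 = s5 NOR e = 0 NOR 0 = 1
So s6 = 1 as required.

a=1 b=0 c=1 d=0 e=0 f=0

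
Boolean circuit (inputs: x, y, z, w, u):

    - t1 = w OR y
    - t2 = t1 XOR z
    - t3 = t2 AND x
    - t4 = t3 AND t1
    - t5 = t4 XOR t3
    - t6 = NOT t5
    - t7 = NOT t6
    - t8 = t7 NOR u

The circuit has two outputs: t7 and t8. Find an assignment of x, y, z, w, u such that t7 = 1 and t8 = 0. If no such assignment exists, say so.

Check with x=1, y=0, z=1, w=0, u=1:
t1 = w OR y = 0 OR 0 = 0
t2 = t1 XOR z = 0 XOR 1 = 1
t3 = t2 AND x = 1 AND 1 = 1
t4 = t3 AND t1 = 1 AND 0 = 0
t5 = t4 XOR t3 = 0 XOR 1 = 1
t6 = NOT t5 = NOT 1 = 0
t7 = NOT t6 = NOT 0 = 1
t8 = t7 NOR u = 1 NOR 1 = 0
So t7 = 1 and t8 = 0.

x=1, y=0, z=1, w=0, u=1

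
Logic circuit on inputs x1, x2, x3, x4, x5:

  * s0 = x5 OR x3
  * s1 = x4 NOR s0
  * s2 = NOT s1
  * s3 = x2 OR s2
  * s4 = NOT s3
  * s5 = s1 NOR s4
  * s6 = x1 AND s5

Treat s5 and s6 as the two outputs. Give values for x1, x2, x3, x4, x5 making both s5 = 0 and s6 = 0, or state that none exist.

Check with x1=1, x2=1, x3=0, x4=0, x5=0:
s0 = x5 OR x3 = 0 OR 0 = 0
s1 = x4 NOR s0 = 0 NOR 0 = 1
s2 = NOT s1 = NOT 1 = 0
s3 = x2 OR s2 = 1 OR 0 = 1
s4 = NOT s3 = NOT 1 = 0
s5 = s1 NOR s4 = 1 NOR 0 = 0
s6 = x1 AND s5 = 1 AND 0 = 0
So s5 = 0 and s6 = 0.

x1=1, x2=1, x3=0, x4=0, x5=0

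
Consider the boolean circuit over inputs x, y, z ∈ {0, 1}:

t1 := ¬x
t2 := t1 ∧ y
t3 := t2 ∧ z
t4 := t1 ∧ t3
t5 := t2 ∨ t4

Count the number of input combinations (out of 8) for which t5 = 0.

t5 = t2 ∨ t4 must be 0, so both t2 = 0 and t4 = 0.
Satisfying assignments:
  x=0, y=0, z=0
  x=0, y=0, z=1
  x=1, y=0, z=0
  x=1, y=0, z=1
  x=1, y=1, z=0
  x=1, y=1, z=1

6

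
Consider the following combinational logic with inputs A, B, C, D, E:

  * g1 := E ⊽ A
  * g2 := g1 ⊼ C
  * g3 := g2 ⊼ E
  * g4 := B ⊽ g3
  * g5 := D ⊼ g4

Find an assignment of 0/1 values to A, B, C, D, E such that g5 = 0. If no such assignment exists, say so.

g5 = D ⊼ g4 must be 0, so both D = 1 and g4 = 1.
g4 = B ⊽ g3 must be 1, so both B = 0 and g3 = 0.
Check with A=0 B=0 C=1 D=1 E=1:
g1 = E ⊽ A = 1 ⊽ 0 = 0
g2 = g1 ⊼ C = 0 ⊼ 1 = 1
g3 = g2 ⊼ E = 1 ⊼ 1 = 0
g4 = B ⊽ g3 = 0 ⊽ 0 = 1
g5 = D ⊼ g4 = 1 ⊼ 1 = 0
So g5 = 0 as required.

A=0 B=0 C=1 D=1 E=1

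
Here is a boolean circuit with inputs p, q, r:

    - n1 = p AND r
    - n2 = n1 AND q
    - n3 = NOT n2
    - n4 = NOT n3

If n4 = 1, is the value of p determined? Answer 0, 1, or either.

1

n4 = NOT n3 must be 1, so n3 = 0.
Every assignment with n4 = 1 has p = 1; there are 1 such assignment(s).
  p=1, q=1, r=1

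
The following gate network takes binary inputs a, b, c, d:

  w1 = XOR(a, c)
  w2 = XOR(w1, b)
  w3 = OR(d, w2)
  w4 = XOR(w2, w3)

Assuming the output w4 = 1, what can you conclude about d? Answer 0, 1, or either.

w4 = XOR(w2, w3) must be 1, so w2 and w3 differ.
Every assignment with w4 = 1 has d = 1; there are 4 such assignment(s).
  a=0, b=0, c=0, d=1
  a=0, b=1, c=1, d=1
  a=1, b=0, c=1, d=1
  a=1, b=1, c=0, d=1

1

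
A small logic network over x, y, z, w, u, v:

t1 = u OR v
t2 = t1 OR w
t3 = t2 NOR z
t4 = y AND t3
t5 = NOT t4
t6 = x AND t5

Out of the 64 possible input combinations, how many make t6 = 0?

33

t6 = x AND t5 must be 0, so at least one of x, t5 is 0.
Enumerating the 64 input combinations, 33 give t6 = 0 and 31 give t6 = 1.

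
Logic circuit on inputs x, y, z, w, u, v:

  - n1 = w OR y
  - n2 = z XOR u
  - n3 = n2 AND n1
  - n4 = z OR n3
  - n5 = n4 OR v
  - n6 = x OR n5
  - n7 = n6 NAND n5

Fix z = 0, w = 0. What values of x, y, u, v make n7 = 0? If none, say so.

x=0, y=1, u=1, v=0

Check with z = 0, w = 0 and x=0, y=1, u=1, v=0:
n1 = w OR y = 0 OR 1 = 1
n2 = z XOR u = 0 XOR 1 = 1
n3 = n2 AND n1 = 1 AND 1 = 1
n4 = z OR n3 = 0 OR 1 = 1
n5 = n4 OR v = 1 OR 0 = 1
n6 = x OR n5 = 0 OR 1 = 1
n7 = n6 NAND n5 = 1 NAND 1 = 0
So n7 = 0.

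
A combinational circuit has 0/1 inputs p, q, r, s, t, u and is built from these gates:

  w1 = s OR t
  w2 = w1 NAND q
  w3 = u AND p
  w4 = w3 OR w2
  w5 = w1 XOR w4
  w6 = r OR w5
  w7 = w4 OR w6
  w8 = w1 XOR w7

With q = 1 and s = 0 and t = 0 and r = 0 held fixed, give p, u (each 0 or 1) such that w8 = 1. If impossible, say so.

p=0, u=1

w8 = w1 XOR w7 must be 1, so w1 and w7 differ.
Check with q = 1 and s = 0 and t = 0 and r = 0 and p=0, u=1:
w1 = s OR t = 0 OR 0 = 0
w2 = w1 NAND q = 0 NAND 1 = 1
w3 = u AND p = 1 AND 0 = 0
w4 = w3 OR w2 = 0 OR 1 = 1
w5 = w1 XOR w4 = 0 XOR 1 = 1
w6 = r OR w5 = 0 OR 1 = 1
w7 = w4 OR w6 = 1 OR 1 = 1
w8 = w1 XOR w7 = 0 XOR 1 = 1
So w8 = 1.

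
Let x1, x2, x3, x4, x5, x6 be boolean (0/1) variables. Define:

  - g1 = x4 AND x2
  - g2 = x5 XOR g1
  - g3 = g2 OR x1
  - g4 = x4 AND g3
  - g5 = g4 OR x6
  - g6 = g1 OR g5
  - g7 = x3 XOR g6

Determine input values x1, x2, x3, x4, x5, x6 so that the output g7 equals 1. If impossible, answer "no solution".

x1=0, x2=0, x3=1, x4=0, x5=0, x6=0

Check with x1=0, x2=0, x3=1, x4=0, x5=0, x6=0:
g1 = x4 AND x2 = 0 AND 0 = 0
g2 = x5 XOR g1 = 0 XOR 0 = 0
g3 = g2 OR x1 = 0 OR 0 = 0
g4 = x4 AND g3 = 0 AND 0 = 0
g5 = g4 OR x6 = 0 OR 0 = 0
g6 = g1 OR g5 = 0 OR 0 = 0
g7 = x3 XOR g6 = 1 XOR 0 = 1
So g7 = 1 as required.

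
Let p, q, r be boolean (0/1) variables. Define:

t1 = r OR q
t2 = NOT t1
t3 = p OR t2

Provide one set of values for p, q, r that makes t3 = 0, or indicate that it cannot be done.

p=0 q=0 r=1

t3 = p OR t2 must be 0, so both p = 0 and t2 = 0.
t2 = NOT t1 must be 0, so t1 = 1.
Check with p=0 q=0 r=1:
t1 = r OR q = 1 OR 0 = 1
t2 = NOT t1 = NOT 1 = 0
t3 = p OR t2 = 0 OR 0 = 0
So t3 = 0 as required.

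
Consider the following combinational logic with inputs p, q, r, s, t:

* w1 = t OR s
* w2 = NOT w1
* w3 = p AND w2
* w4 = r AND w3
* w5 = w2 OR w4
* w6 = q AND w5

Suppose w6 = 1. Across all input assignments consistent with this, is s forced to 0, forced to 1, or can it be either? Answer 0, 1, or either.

w6 = q AND w5 must be 1, so both q = 1 and w5 = 1.
w5 = w2 OR w4 must be 1, so at least one of w2, w4 is 1.
Every assignment with w6 = 1 has s = 0; there are 4 such assignment(s).
  p=0, q=1, r=0, s=0, t=0
  p=0, q=1, r=1, s=0, t=0
  p=1, q=1, r=0, s=0, t=0
  p=1, q=1, r=1, s=0, t=0

0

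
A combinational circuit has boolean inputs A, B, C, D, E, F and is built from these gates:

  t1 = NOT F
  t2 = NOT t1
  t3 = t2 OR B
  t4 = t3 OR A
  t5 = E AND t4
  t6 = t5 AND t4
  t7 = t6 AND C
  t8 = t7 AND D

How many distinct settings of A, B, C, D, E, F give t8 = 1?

t8 = t7 AND D must be 1, so both t7 = 1 and D = 1.
t7 = t6 AND C must be 1, so both t6 = 1 and C = 1.
Enumerating the 64 input combinations, 7 give t8 = 1 and 57 give t8 = 0.

7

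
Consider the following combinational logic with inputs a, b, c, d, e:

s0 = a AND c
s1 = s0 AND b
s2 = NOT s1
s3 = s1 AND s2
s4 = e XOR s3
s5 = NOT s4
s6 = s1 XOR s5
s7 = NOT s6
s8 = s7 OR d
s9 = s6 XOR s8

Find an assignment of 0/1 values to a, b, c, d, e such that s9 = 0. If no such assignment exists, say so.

a=0 b=0 c=0 d=1 e=0

s9 = s6 XOR s8 must be 0, so s6 and s8 are equal.
Check with a=0 b=0 c=0 d=1 e=0:
s0 = a AND c = 0 AND 0 = 0
s1 = s0 AND b = 0 AND 0 = 0
s2 = NOT s1 = NOT 0 = 1
s3 = s1 AND s2 = 0 AND 1 = 0
s4 = e XOR s3 = 0 XOR 0 = 0
s5 = NOT s4 = NOT 0 = 1
s6 = s1 XOR s5 = 0 XOR 1 = 1
s7 = NOT s6 = NOT 1 = 0
s8 = s7 OR d = 0 OR 1 = 1
s9 = s6 XOR s8 = 1 XOR 1 = 0
So s9 = 0 as required.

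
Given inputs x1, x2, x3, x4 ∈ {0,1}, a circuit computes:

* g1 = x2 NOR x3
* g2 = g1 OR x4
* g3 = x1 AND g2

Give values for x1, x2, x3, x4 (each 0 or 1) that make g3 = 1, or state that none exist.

x1=1 x2=0 x3=0 x4=0

g3 = x1 AND g2 must be 1, so both x1 = 1 and g2 = 1.
Check with x1=1 x2=0 x3=0 x4=0:
g1 = x2 NOR x3 = 0 NOR 0 = 1
g2 = g1 OR x4 = 1 OR 0 = 1
g3 = x1 AND g2 = 1 AND 1 = 1
So g3 = 1 as required.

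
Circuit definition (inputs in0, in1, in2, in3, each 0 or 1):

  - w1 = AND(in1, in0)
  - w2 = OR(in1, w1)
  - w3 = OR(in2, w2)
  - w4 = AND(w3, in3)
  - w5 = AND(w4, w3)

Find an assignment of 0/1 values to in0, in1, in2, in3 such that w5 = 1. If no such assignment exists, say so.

w5 = AND(w4, w3) must be 1, so both w4 = 1 and w3 = 1.
Check with in0=1, in1=0, in2=1, in3=1:
w1 = AND(in1, in0) = AND(0, 1) = 0
w2 = OR(in1, w1) = OR(0, 0) = 0
w3 = OR(in2, w2) = OR(1, 0) = 1
w4 = AND(w3, in3) = AND(1, 1) = 1
w5 = AND(w4, w3) = AND(1, 1) = 1
So w5 = 1 as required.

in0=1, in1=0, in2=1, in3=1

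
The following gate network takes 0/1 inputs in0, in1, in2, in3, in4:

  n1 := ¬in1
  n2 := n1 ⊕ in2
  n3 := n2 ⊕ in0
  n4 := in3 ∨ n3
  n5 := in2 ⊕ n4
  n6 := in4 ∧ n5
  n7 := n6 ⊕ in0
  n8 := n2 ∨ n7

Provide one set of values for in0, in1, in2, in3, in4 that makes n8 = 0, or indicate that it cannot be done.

n8 = n2 ∨ n7 must be 0, so both n2 = 0 and n7 = 0.
n2 = n1 ⊕ in2 must be 0, so n1 and in2 are equal.
n7 = n6 ⊕ in0 must be 0, so n6 and in0 are equal.
Check with in0=0, in1=1, in2=0, in3=0, in4=1:
n1 = ¬in1 = ¬1 = 0
n2 = n1 ⊕ in2 = 0 ⊕ 0 = 0
n3 = n2 ⊕ in0 = 0 ⊕ 0 = 0
n4 = in3 ∨ n3 = 0 ∨ 0 = 0
n5 = in2 ⊕ n4 = 0 ⊕ 0 = 0
n6 = in4 ∧ n5 = 1 ∧ 0 = 0
n7 = n6 ⊕ in0 = 0 ⊕ 0 = 0
n8 = n2 ∨ n7 = 0 ∨ 0 = 0
So n8 = 0 as required.

in0=0, in1=1, in2=0, in3=0, in4=1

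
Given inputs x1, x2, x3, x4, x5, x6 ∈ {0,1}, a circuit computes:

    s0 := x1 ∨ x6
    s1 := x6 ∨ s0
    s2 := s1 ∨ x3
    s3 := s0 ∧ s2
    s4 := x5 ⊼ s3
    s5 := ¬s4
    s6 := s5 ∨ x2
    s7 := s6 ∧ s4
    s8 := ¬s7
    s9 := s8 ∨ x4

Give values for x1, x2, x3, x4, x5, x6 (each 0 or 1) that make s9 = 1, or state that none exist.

s9 = s8 ∨ x4 must be 1, so at least one of s8, x4 is 1.
Check with x1=0, x2=1, x3=1, x4=1, x5=0, x6=1:
s0 = x1 ∨ x6 = 0 ∨ 1 = 1
s1 = x6 ∨ s0 = 1 ∨ 1 = 1
s2 = s1 ∨ x3 = 1 ∨ 1 = 1
s3 = s0 ∧ s2 = 1 ∧ 1 = 1
s4 = x5 ⊼ s3 = 0 ⊼ 1 = 1
s5 = ¬s4 = ¬1 = 0
s6 = s5 ∨ x2 = 0 ∨ 1 = 1
s7 = s6 ∧ s4 = 1 ∧ 1 = 1
s8 = ¬s7 = ¬1 = 0
s9 = s8 ∨ x4 = 0 ∨ 1 = 1
So s9 = 1 as required.

x1=0, x2=1, x3=1, x4=1, x5=0, x6=1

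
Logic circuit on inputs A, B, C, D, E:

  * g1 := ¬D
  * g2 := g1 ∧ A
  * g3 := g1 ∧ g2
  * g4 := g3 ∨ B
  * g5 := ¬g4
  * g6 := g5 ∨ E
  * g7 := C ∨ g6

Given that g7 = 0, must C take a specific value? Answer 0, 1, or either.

g7 = C ∨ g6 must be 0, so both C = 0 and g6 = 0.
g6 = g5 ∨ E must be 0, so both g5 = 0 and E = 0.
g5 = ¬g4 must be 0, so g4 = 1.
Every assignment with g7 = 0 has C = 0; there are 5 such assignment(s).

0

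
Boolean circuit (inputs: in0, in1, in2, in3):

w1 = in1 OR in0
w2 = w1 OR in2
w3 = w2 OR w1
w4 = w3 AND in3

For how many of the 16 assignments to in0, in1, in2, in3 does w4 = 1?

7

w4 = w3 AND in3 must be 1, so both w3 = 1 and in3 = 1.
w3 = w2 OR w1 must be 1, so at least one of w2, w1 is 1.
Enumerating the 16 input combinations, 7 give w4 = 1 and 9 give w4 = 0.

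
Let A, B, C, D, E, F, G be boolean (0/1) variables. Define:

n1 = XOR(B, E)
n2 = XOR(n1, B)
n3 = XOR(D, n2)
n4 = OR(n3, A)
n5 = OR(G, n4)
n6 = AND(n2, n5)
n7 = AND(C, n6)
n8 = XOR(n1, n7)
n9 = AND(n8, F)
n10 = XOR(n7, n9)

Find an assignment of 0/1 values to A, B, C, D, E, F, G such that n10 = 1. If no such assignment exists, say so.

Check with A=1 B=1 C=1 D=0 E=0 F=1 G=1:
n1 = XOR(B, E) = XOR(1, 0) = 1
n2 = XOR(n1, B) = XOR(1, 1) = 0
n3 = XOR(D, n2) = XOR(0, 0) = 0
n4 = OR(n3, A) = OR(0, 1) = 1
n5 = OR(G, n4) = OR(1, 1) = 1
n6 = AND(n2, n5) = AND(0, 1) = 0
n7 = AND(C, n6) = AND(1, 0) = 0
n8 = XOR(n1, n7) = XOR(1, 0) = 1
n9 = AND(n8, F) = AND(1, 1) = 1
n10 = XOR(n7, n9) = XOR(0, 1) = 1
So n10 = 1 as required.

A=1 B=1 C=1 D=0 E=0 F=1 G=1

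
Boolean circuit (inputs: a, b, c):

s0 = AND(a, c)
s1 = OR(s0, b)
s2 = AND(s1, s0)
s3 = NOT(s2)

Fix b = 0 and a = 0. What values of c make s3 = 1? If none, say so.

s3 = NOT(s2) must be 1, so s2 = 0.
Check with b = 0 and a = 0 and c=1:
s0 = AND(a, c) = AND(0, 1) = 0
s1 = OR(s0, b) = OR(0, 0) = 0
s2 = AND(s1, s0) = AND(0, 0) = 0
s3 = NOT(s2) = NOT 0 = 1
So s3 = 1.

c=1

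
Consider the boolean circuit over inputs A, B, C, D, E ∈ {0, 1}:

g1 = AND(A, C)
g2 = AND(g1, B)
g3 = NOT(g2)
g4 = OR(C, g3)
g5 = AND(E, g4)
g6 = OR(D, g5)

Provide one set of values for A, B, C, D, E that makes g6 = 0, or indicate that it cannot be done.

Check with A=0 B=0 C=1 D=0 E=0:
g1 = AND(A, C) = AND(0, 1) = 0
g2 = AND(g1, B) = AND(0, 0) = 0
g3 = NOT(g2) = NOT 0 = 1
g4 = OR(C, g3) = OR(1, 1) = 1
g5 = AND(E, g4) = AND(0, 1) = 0
g6 = OR(D, g5) = OR(0, 0) = 0
So g6 = 0 as required.

A=0 B=0 C=1 D=0 E=0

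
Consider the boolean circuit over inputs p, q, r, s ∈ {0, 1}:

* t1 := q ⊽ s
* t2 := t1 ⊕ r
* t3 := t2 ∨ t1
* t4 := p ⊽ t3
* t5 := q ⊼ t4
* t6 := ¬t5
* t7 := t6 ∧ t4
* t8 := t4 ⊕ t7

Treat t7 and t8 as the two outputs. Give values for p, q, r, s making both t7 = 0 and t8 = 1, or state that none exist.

Check with p=0, q=0, r=0, s=1:
t1 = q ⊽ s = 0 ⊽ 1 = 0
t2 = t1 ⊕ r = 0 ⊕ 0 = 0
t3 = t2 ∨ t1 = 0 ∨ 0 = 0
t4 = p ⊽ t3 = 0 ⊽ 0 = 1
t5 = q ⊼ t4 = 0 ⊼ 1 = 1
t6 = ¬t5 = ¬1 = 0
t7 = t6 ∧ t4 = 0 ∧ 1 = 0
t8 = t4 ⊕ t7 = 1 ⊕ 0 = 1
So t7 = 0 and t8 = 1.

p=0, q=0, r=0, s=1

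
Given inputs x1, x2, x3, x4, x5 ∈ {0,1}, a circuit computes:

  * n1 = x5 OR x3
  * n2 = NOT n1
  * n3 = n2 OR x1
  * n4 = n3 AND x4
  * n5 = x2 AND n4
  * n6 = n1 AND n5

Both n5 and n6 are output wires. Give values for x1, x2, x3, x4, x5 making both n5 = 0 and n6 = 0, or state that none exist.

x1=0, x2=0, x3=1, x4=0, x5=0

Check with x1=0, x2=0, x3=1, x4=0, x5=0:
n1 = x5 OR x3 = 0 OR 1 = 1
n2 = NOT n1 = NOT 1 = 0
n3 = n2 OR x1 = 0 OR 0 = 0
n4 = n3 AND x4 = 0 AND 0 = 0
n5 = x2 AND n4 = 0 AND 0 = 0
n6 = n1 AND n5 = 1 AND 0 = 0
So n5 = 0 and n6 = 0.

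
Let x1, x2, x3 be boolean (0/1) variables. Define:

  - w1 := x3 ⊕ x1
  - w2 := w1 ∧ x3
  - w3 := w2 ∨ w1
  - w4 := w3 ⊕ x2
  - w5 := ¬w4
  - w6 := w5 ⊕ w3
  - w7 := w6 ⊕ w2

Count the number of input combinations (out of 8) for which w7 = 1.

w7 = w6 ⊕ w2 must be 1, so w6 and w2 differ.
Enumerating the 8 input combinations, 4 give w7 = 1 and 4 give w7 = 0.

4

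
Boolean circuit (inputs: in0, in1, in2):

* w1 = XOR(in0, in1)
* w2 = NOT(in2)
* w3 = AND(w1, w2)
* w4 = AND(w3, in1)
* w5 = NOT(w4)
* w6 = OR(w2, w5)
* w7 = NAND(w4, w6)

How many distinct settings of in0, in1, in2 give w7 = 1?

w7 = NAND(w4, w6) must be 1, so at least one of w4, w6 is 0.
Enumerating the 8 input combinations, 7 give w7 = 1 and 1 give w7 = 0.

7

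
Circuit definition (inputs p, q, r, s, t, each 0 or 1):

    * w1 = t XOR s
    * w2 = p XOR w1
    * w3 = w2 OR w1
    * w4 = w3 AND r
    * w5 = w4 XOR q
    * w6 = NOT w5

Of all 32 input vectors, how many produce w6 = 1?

w6 = NOT w5 must be 1, so w5 = 0.
w5 = w4 XOR q must be 0, so w4 and q are equal.
Enumerating the 32 input combinations, 16 give w6 = 1 and 16 give w6 = 0.

16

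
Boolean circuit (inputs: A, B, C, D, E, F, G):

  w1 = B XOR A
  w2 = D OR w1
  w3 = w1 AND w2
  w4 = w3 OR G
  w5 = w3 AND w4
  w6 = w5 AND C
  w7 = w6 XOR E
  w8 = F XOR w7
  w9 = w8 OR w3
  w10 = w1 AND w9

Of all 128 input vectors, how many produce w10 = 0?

64

w10 = w1 AND w9 must be 0, so at least one of w1, w9 is 0.
Enumerating the 128 input combinations, 64 give w10 = 0 and 64 give w10 = 1.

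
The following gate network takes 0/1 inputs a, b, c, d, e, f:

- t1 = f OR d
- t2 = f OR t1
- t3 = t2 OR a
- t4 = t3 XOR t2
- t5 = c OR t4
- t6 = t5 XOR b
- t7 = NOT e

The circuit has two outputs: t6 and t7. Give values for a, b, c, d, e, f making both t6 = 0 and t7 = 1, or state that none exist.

a=1 b=0 c=0 d=0 e=0 f=1

Check with a=1 b=0 c=0 d=0 e=0 f=1:
t1 = f OR d = 1 OR 0 = 1
t2 = f OR t1 = 1 OR 1 = 1
t3 = t2 OR a = 1 OR 1 = 1
t4 = t3 XOR t2 = 1 XOR 1 = 0
t5 = c OR t4 = 0 OR 0 = 0
t6 = t5 XOR b = 0 XOR 0 = 0
t7 = NOT e = NOT 0 = 1
So t6 = 0 and t7 = 1.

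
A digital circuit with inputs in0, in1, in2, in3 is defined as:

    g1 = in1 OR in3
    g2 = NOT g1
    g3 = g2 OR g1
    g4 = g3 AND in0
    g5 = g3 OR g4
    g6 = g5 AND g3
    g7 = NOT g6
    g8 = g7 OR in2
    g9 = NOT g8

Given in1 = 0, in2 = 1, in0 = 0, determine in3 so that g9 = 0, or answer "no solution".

in3=0

g9 = NOT g8 must be 0, so g8 = 1.
Check with in1 = 0, in2 = 1, in0 = 0 and in3=0:
g1 = in1 OR in3 = 0 OR 0 = 0
g2 = NOT g1 = NOT 0 = 1
g3 = g2 OR g1 = 1 OR 0 = 1
g4 = g3 AND in0 = 1 AND 0 = 0
g5 = g3 OR g4 = 1 OR 0 = 1
g6 = g5 AND g3 = 1 AND 1 = 1
g7 = NOT g6 = NOT 1 = 0
g8 = g7 OR in2 = 0 OR 1 = 1
g9 = NOT g8 = NOT 1 = 0
So g9 = 0.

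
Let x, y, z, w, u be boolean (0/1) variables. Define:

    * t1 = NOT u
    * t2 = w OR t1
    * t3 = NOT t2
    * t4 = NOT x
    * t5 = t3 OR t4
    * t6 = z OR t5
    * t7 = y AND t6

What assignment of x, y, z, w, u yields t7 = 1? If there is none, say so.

x=0 y=1 z=0 w=0 u=0

Check with x=0 y=1 z=0 w=0 u=0:
t1 = NOT u = NOT 0 = 1
t2 = w OR t1 = 0 OR 1 = 1
t3 = NOT t2 = NOT 1 = 0
t4 = NOT x = NOT 0 = 1
t5 = t3 OR t4 = 0 OR 1 = 1
t6 = z OR t5 = 0 OR 1 = 1
t7 = y AND t6 = 1 AND 1 = 1
So t7 = 1 as required.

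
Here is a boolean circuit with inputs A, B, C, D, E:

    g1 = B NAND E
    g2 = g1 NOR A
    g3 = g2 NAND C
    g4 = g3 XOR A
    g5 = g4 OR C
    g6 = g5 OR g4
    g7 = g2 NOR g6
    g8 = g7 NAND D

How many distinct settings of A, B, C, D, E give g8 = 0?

g8 = g7 NAND D must be 0, so both g7 = 1 and D = 1.
Enumerating the 32 input combinations, 4 give g8 = 0 and 28 give g8 = 1.

4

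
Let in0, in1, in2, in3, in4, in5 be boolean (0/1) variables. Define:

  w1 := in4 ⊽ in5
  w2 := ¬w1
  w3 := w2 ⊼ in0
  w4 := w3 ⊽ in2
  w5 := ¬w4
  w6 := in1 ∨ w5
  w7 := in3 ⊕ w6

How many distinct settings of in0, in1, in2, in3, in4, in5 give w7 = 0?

w7 = in3 ⊕ w6 must be 0, so in3 and w6 are equal.
Enumerating the 64 input combinations, 32 give w7 = 0 and 32 give w7 = 1.

32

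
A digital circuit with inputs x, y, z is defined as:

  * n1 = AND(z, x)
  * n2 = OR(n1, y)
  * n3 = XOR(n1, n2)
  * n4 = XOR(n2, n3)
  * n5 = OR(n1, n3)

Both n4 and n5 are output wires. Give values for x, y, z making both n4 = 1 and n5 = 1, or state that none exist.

Check with x=1, y=1, z=1:
n1 = AND(z, x) = AND(1, 1) = 1
n2 = OR(n1, y) = OR(1, 1) = 1
n3 = XOR(n1, n2) = XOR(1, 1) = 0
n4 = XOR(n2, n3) = XOR(1, 0) = 1
n5 = OR(n1, n3) = OR(1, 0) = 1
So n4 = 1 and n5 = 1.

x=1, y=1, z=1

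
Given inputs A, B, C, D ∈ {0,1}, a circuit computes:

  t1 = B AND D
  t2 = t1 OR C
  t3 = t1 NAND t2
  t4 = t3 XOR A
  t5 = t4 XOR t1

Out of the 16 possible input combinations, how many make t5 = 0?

8

t5 = t4 XOR t1 must be 0, so t4 and t1 are equal.
Enumerating the 16 input combinations, 8 give t5 = 0 and 8 give t5 = 1.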